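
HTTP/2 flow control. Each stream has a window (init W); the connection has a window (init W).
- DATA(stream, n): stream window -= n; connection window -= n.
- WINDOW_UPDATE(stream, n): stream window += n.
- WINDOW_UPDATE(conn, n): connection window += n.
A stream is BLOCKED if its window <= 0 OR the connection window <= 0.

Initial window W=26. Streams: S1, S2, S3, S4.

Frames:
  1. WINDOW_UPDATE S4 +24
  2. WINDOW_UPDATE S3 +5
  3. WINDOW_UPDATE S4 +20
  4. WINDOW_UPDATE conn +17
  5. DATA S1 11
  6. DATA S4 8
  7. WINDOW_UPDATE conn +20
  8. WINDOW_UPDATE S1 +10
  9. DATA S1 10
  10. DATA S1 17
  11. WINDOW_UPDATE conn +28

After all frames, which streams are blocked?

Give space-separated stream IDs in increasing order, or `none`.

Op 1: conn=26 S1=26 S2=26 S3=26 S4=50 blocked=[]
Op 2: conn=26 S1=26 S2=26 S3=31 S4=50 blocked=[]
Op 3: conn=26 S1=26 S2=26 S3=31 S4=70 blocked=[]
Op 4: conn=43 S1=26 S2=26 S3=31 S4=70 blocked=[]
Op 5: conn=32 S1=15 S2=26 S3=31 S4=70 blocked=[]
Op 6: conn=24 S1=15 S2=26 S3=31 S4=62 blocked=[]
Op 7: conn=44 S1=15 S2=26 S3=31 S4=62 blocked=[]
Op 8: conn=44 S1=25 S2=26 S3=31 S4=62 blocked=[]
Op 9: conn=34 S1=15 S2=26 S3=31 S4=62 blocked=[]
Op 10: conn=17 S1=-2 S2=26 S3=31 S4=62 blocked=[1]
Op 11: conn=45 S1=-2 S2=26 S3=31 S4=62 blocked=[1]

Answer: S1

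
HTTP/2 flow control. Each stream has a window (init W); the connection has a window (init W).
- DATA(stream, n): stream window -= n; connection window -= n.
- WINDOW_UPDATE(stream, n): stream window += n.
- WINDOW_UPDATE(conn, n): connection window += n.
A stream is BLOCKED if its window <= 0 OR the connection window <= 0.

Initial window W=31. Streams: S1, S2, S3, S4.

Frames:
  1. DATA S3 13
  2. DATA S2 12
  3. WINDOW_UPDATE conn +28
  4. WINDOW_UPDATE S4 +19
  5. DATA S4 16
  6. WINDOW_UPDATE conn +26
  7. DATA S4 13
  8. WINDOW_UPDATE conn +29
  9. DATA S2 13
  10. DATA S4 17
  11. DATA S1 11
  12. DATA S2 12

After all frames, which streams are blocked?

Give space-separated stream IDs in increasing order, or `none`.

Op 1: conn=18 S1=31 S2=31 S3=18 S4=31 blocked=[]
Op 2: conn=6 S1=31 S2=19 S3=18 S4=31 blocked=[]
Op 3: conn=34 S1=31 S2=19 S3=18 S4=31 blocked=[]
Op 4: conn=34 S1=31 S2=19 S3=18 S4=50 blocked=[]
Op 5: conn=18 S1=31 S2=19 S3=18 S4=34 blocked=[]
Op 6: conn=44 S1=31 S2=19 S3=18 S4=34 blocked=[]
Op 7: conn=31 S1=31 S2=19 S3=18 S4=21 blocked=[]
Op 8: conn=60 S1=31 S2=19 S3=18 S4=21 blocked=[]
Op 9: conn=47 S1=31 S2=6 S3=18 S4=21 blocked=[]
Op 10: conn=30 S1=31 S2=6 S3=18 S4=4 blocked=[]
Op 11: conn=19 S1=20 S2=6 S3=18 S4=4 blocked=[]
Op 12: conn=7 S1=20 S2=-6 S3=18 S4=4 blocked=[2]

Answer: S2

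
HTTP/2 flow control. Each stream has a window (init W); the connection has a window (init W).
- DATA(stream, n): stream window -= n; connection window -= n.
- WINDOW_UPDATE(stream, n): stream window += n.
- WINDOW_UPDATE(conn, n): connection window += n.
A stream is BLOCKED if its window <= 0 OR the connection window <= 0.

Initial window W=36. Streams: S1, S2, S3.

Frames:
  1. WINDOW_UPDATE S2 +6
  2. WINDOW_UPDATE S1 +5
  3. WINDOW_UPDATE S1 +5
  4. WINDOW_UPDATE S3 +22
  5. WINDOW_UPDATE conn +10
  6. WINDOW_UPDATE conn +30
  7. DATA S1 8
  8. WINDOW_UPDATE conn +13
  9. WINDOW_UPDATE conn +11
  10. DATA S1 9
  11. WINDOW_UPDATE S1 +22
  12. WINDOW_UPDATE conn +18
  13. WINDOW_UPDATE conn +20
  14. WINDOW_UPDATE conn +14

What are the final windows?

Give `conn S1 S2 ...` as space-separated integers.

Op 1: conn=36 S1=36 S2=42 S3=36 blocked=[]
Op 2: conn=36 S1=41 S2=42 S3=36 blocked=[]
Op 3: conn=36 S1=46 S2=42 S3=36 blocked=[]
Op 4: conn=36 S1=46 S2=42 S3=58 blocked=[]
Op 5: conn=46 S1=46 S2=42 S3=58 blocked=[]
Op 6: conn=76 S1=46 S2=42 S3=58 blocked=[]
Op 7: conn=68 S1=38 S2=42 S3=58 blocked=[]
Op 8: conn=81 S1=38 S2=42 S3=58 blocked=[]
Op 9: conn=92 S1=38 S2=42 S3=58 blocked=[]
Op 10: conn=83 S1=29 S2=42 S3=58 blocked=[]
Op 11: conn=83 S1=51 S2=42 S3=58 blocked=[]
Op 12: conn=101 S1=51 S2=42 S3=58 blocked=[]
Op 13: conn=121 S1=51 S2=42 S3=58 blocked=[]
Op 14: conn=135 S1=51 S2=42 S3=58 blocked=[]

Answer: 135 51 42 58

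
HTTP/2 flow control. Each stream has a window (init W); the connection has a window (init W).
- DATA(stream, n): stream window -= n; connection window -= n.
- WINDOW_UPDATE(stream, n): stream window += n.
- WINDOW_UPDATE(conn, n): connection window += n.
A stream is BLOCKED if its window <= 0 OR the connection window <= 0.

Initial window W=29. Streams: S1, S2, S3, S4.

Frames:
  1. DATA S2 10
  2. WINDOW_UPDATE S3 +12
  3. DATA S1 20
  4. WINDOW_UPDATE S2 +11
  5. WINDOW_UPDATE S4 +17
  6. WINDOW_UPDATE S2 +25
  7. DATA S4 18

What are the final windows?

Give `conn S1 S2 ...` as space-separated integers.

Answer: -19 9 55 41 28

Derivation:
Op 1: conn=19 S1=29 S2=19 S3=29 S4=29 blocked=[]
Op 2: conn=19 S1=29 S2=19 S3=41 S4=29 blocked=[]
Op 3: conn=-1 S1=9 S2=19 S3=41 S4=29 blocked=[1, 2, 3, 4]
Op 4: conn=-1 S1=9 S2=30 S3=41 S4=29 blocked=[1, 2, 3, 4]
Op 5: conn=-1 S1=9 S2=30 S3=41 S4=46 blocked=[1, 2, 3, 4]
Op 6: conn=-1 S1=9 S2=55 S3=41 S4=46 blocked=[1, 2, 3, 4]
Op 7: conn=-19 S1=9 S2=55 S3=41 S4=28 blocked=[1, 2, 3, 4]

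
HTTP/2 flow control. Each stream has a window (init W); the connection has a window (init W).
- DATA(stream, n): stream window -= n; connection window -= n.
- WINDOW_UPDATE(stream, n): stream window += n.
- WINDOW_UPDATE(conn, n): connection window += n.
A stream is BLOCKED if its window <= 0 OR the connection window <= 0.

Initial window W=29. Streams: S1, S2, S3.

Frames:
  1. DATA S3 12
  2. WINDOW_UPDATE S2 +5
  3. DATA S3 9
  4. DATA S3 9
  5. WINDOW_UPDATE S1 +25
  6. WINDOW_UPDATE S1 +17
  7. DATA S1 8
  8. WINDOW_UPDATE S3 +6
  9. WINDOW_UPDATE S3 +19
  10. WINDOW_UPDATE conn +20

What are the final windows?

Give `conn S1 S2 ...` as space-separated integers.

Op 1: conn=17 S1=29 S2=29 S3=17 blocked=[]
Op 2: conn=17 S1=29 S2=34 S3=17 blocked=[]
Op 3: conn=8 S1=29 S2=34 S3=8 blocked=[]
Op 4: conn=-1 S1=29 S2=34 S3=-1 blocked=[1, 2, 3]
Op 5: conn=-1 S1=54 S2=34 S3=-1 blocked=[1, 2, 3]
Op 6: conn=-1 S1=71 S2=34 S3=-1 blocked=[1, 2, 3]
Op 7: conn=-9 S1=63 S2=34 S3=-1 blocked=[1, 2, 3]
Op 8: conn=-9 S1=63 S2=34 S3=5 blocked=[1, 2, 3]
Op 9: conn=-9 S1=63 S2=34 S3=24 blocked=[1, 2, 3]
Op 10: conn=11 S1=63 S2=34 S3=24 blocked=[]

Answer: 11 63 34 24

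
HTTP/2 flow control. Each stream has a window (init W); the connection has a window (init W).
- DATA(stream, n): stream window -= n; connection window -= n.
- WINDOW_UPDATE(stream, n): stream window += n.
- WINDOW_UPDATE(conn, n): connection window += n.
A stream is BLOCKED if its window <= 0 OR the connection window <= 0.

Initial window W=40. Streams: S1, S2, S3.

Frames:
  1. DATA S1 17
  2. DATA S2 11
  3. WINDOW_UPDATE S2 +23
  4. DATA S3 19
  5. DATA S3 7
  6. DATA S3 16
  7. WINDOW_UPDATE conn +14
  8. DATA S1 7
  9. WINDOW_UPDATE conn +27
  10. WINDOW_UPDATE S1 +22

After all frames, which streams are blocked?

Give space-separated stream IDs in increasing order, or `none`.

Answer: S3

Derivation:
Op 1: conn=23 S1=23 S2=40 S3=40 blocked=[]
Op 2: conn=12 S1=23 S2=29 S3=40 blocked=[]
Op 3: conn=12 S1=23 S2=52 S3=40 blocked=[]
Op 4: conn=-7 S1=23 S2=52 S3=21 blocked=[1, 2, 3]
Op 5: conn=-14 S1=23 S2=52 S3=14 blocked=[1, 2, 3]
Op 6: conn=-30 S1=23 S2=52 S3=-2 blocked=[1, 2, 3]
Op 7: conn=-16 S1=23 S2=52 S3=-2 blocked=[1, 2, 3]
Op 8: conn=-23 S1=16 S2=52 S3=-2 blocked=[1, 2, 3]
Op 9: conn=4 S1=16 S2=52 S3=-2 blocked=[3]
Op 10: conn=4 S1=38 S2=52 S3=-2 blocked=[3]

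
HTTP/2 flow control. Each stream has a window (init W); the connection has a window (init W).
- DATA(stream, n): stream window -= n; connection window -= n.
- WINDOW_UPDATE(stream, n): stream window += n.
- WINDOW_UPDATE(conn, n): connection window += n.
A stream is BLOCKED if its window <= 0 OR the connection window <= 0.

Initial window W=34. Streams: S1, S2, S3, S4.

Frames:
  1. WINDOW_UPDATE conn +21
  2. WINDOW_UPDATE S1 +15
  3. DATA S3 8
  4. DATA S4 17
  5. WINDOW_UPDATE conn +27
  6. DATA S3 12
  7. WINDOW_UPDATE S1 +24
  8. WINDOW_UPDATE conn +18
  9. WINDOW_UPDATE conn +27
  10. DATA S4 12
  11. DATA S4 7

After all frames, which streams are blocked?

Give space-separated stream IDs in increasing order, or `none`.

Op 1: conn=55 S1=34 S2=34 S3=34 S4=34 blocked=[]
Op 2: conn=55 S1=49 S2=34 S3=34 S4=34 blocked=[]
Op 3: conn=47 S1=49 S2=34 S3=26 S4=34 blocked=[]
Op 4: conn=30 S1=49 S2=34 S3=26 S4=17 blocked=[]
Op 5: conn=57 S1=49 S2=34 S3=26 S4=17 blocked=[]
Op 6: conn=45 S1=49 S2=34 S3=14 S4=17 blocked=[]
Op 7: conn=45 S1=73 S2=34 S3=14 S4=17 blocked=[]
Op 8: conn=63 S1=73 S2=34 S3=14 S4=17 blocked=[]
Op 9: conn=90 S1=73 S2=34 S3=14 S4=17 blocked=[]
Op 10: conn=78 S1=73 S2=34 S3=14 S4=5 blocked=[]
Op 11: conn=71 S1=73 S2=34 S3=14 S4=-2 blocked=[4]

Answer: S4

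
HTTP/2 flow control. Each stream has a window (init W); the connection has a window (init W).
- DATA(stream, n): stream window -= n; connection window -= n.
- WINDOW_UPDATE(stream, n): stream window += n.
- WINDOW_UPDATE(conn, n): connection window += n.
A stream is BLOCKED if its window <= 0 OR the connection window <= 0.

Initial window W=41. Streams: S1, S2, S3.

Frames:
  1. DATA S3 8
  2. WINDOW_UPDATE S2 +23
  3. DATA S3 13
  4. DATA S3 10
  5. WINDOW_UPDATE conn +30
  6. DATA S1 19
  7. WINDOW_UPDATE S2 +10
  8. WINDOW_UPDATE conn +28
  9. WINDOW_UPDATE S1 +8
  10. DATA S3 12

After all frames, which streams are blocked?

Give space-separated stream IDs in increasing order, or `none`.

Op 1: conn=33 S1=41 S2=41 S3=33 blocked=[]
Op 2: conn=33 S1=41 S2=64 S3=33 blocked=[]
Op 3: conn=20 S1=41 S2=64 S3=20 blocked=[]
Op 4: conn=10 S1=41 S2=64 S3=10 blocked=[]
Op 5: conn=40 S1=41 S2=64 S3=10 blocked=[]
Op 6: conn=21 S1=22 S2=64 S3=10 blocked=[]
Op 7: conn=21 S1=22 S2=74 S3=10 blocked=[]
Op 8: conn=49 S1=22 S2=74 S3=10 blocked=[]
Op 9: conn=49 S1=30 S2=74 S3=10 blocked=[]
Op 10: conn=37 S1=30 S2=74 S3=-2 blocked=[3]

Answer: S3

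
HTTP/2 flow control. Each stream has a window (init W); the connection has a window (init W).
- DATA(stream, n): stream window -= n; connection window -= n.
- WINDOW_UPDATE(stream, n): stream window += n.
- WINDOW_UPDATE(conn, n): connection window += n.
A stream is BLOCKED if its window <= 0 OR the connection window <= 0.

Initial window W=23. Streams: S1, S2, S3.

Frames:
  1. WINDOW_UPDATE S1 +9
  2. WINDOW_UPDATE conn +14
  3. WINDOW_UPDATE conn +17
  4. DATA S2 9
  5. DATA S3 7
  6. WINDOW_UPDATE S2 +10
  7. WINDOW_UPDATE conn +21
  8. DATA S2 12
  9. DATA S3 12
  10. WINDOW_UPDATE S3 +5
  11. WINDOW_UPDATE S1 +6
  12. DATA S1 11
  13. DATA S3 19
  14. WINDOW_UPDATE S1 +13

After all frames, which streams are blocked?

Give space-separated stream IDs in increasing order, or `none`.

Op 1: conn=23 S1=32 S2=23 S3=23 blocked=[]
Op 2: conn=37 S1=32 S2=23 S3=23 blocked=[]
Op 3: conn=54 S1=32 S2=23 S3=23 blocked=[]
Op 4: conn=45 S1=32 S2=14 S3=23 blocked=[]
Op 5: conn=38 S1=32 S2=14 S3=16 blocked=[]
Op 6: conn=38 S1=32 S2=24 S3=16 blocked=[]
Op 7: conn=59 S1=32 S2=24 S3=16 blocked=[]
Op 8: conn=47 S1=32 S2=12 S3=16 blocked=[]
Op 9: conn=35 S1=32 S2=12 S3=4 blocked=[]
Op 10: conn=35 S1=32 S2=12 S3=9 blocked=[]
Op 11: conn=35 S1=38 S2=12 S3=9 blocked=[]
Op 12: conn=24 S1=27 S2=12 S3=9 blocked=[]
Op 13: conn=5 S1=27 S2=12 S3=-10 blocked=[3]
Op 14: conn=5 S1=40 S2=12 S3=-10 blocked=[3]

Answer: S3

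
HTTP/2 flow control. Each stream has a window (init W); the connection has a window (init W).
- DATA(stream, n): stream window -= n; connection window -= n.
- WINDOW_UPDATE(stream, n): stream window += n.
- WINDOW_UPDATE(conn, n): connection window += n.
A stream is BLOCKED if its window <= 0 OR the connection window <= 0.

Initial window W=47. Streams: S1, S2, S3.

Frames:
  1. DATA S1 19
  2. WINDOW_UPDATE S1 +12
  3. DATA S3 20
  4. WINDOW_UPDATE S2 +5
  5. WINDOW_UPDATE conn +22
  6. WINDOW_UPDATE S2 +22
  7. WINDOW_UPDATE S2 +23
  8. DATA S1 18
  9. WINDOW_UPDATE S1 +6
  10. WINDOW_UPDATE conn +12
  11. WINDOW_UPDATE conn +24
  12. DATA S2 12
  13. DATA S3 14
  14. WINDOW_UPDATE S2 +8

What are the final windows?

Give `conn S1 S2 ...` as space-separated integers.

Answer: 22 28 93 13

Derivation:
Op 1: conn=28 S1=28 S2=47 S3=47 blocked=[]
Op 2: conn=28 S1=40 S2=47 S3=47 blocked=[]
Op 3: conn=8 S1=40 S2=47 S3=27 blocked=[]
Op 4: conn=8 S1=40 S2=52 S3=27 blocked=[]
Op 5: conn=30 S1=40 S2=52 S3=27 blocked=[]
Op 6: conn=30 S1=40 S2=74 S3=27 blocked=[]
Op 7: conn=30 S1=40 S2=97 S3=27 blocked=[]
Op 8: conn=12 S1=22 S2=97 S3=27 blocked=[]
Op 9: conn=12 S1=28 S2=97 S3=27 blocked=[]
Op 10: conn=24 S1=28 S2=97 S3=27 blocked=[]
Op 11: conn=48 S1=28 S2=97 S3=27 blocked=[]
Op 12: conn=36 S1=28 S2=85 S3=27 blocked=[]
Op 13: conn=22 S1=28 S2=85 S3=13 blocked=[]
Op 14: conn=22 S1=28 S2=93 S3=13 blocked=[]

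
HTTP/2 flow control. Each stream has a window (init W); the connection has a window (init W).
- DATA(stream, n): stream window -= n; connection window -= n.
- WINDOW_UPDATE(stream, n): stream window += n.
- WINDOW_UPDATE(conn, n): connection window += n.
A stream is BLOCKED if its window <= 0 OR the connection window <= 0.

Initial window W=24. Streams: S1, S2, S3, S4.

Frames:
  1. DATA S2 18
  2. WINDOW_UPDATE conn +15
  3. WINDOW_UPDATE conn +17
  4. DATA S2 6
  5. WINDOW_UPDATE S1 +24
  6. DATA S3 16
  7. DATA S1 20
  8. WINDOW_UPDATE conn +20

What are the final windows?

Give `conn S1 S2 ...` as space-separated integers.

Op 1: conn=6 S1=24 S2=6 S3=24 S4=24 blocked=[]
Op 2: conn=21 S1=24 S2=6 S3=24 S4=24 blocked=[]
Op 3: conn=38 S1=24 S2=6 S3=24 S4=24 blocked=[]
Op 4: conn=32 S1=24 S2=0 S3=24 S4=24 blocked=[2]
Op 5: conn=32 S1=48 S2=0 S3=24 S4=24 blocked=[2]
Op 6: conn=16 S1=48 S2=0 S3=8 S4=24 blocked=[2]
Op 7: conn=-4 S1=28 S2=0 S3=8 S4=24 blocked=[1, 2, 3, 4]
Op 8: conn=16 S1=28 S2=0 S3=8 S4=24 blocked=[2]

Answer: 16 28 0 8 24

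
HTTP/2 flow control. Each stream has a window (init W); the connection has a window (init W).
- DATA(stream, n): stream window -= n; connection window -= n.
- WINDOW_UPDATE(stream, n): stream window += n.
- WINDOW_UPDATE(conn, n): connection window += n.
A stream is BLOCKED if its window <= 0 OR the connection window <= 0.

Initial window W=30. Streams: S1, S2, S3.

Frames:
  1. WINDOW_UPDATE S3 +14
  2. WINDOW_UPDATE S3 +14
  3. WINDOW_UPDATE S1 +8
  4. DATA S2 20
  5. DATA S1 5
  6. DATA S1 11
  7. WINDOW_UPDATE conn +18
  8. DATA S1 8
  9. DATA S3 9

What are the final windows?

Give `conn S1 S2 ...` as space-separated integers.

Answer: -5 14 10 49

Derivation:
Op 1: conn=30 S1=30 S2=30 S3=44 blocked=[]
Op 2: conn=30 S1=30 S2=30 S3=58 blocked=[]
Op 3: conn=30 S1=38 S2=30 S3=58 blocked=[]
Op 4: conn=10 S1=38 S2=10 S3=58 blocked=[]
Op 5: conn=5 S1=33 S2=10 S3=58 blocked=[]
Op 6: conn=-6 S1=22 S2=10 S3=58 blocked=[1, 2, 3]
Op 7: conn=12 S1=22 S2=10 S3=58 blocked=[]
Op 8: conn=4 S1=14 S2=10 S3=58 blocked=[]
Op 9: conn=-5 S1=14 S2=10 S3=49 blocked=[1, 2, 3]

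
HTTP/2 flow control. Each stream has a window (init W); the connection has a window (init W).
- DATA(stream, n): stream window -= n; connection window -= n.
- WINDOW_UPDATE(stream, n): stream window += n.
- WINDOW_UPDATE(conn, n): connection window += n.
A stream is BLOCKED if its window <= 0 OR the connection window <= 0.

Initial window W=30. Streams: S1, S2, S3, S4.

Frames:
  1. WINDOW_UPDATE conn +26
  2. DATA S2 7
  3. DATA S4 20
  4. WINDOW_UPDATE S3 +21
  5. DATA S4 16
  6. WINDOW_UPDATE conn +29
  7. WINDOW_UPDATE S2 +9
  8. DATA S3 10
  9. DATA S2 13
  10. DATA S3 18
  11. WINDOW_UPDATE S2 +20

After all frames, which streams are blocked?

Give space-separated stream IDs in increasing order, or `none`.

Op 1: conn=56 S1=30 S2=30 S3=30 S4=30 blocked=[]
Op 2: conn=49 S1=30 S2=23 S3=30 S4=30 blocked=[]
Op 3: conn=29 S1=30 S2=23 S3=30 S4=10 blocked=[]
Op 4: conn=29 S1=30 S2=23 S3=51 S4=10 blocked=[]
Op 5: conn=13 S1=30 S2=23 S3=51 S4=-6 blocked=[4]
Op 6: conn=42 S1=30 S2=23 S3=51 S4=-6 blocked=[4]
Op 7: conn=42 S1=30 S2=32 S3=51 S4=-6 blocked=[4]
Op 8: conn=32 S1=30 S2=32 S3=41 S4=-6 blocked=[4]
Op 9: conn=19 S1=30 S2=19 S3=41 S4=-6 blocked=[4]
Op 10: conn=1 S1=30 S2=19 S3=23 S4=-6 blocked=[4]
Op 11: conn=1 S1=30 S2=39 S3=23 S4=-6 blocked=[4]

Answer: S4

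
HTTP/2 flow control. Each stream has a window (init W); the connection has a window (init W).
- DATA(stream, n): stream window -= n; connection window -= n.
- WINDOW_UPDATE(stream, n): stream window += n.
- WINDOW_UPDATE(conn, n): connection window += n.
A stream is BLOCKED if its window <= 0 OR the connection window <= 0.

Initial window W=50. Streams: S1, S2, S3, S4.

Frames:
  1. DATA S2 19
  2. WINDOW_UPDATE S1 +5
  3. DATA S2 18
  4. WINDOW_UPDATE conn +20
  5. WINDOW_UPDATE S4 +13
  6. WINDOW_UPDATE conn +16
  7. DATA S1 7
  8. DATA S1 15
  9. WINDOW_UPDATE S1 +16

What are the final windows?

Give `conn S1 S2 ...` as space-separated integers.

Op 1: conn=31 S1=50 S2=31 S3=50 S4=50 blocked=[]
Op 2: conn=31 S1=55 S2=31 S3=50 S4=50 blocked=[]
Op 3: conn=13 S1=55 S2=13 S3=50 S4=50 blocked=[]
Op 4: conn=33 S1=55 S2=13 S3=50 S4=50 blocked=[]
Op 5: conn=33 S1=55 S2=13 S3=50 S4=63 blocked=[]
Op 6: conn=49 S1=55 S2=13 S3=50 S4=63 blocked=[]
Op 7: conn=42 S1=48 S2=13 S3=50 S4=63 blocked=[]
Op 8: conn=27 S1=33 S2=13 S3=50 S4=63 blocked=[]
Op 9: conn=27 S1=49 S2=13 S3=50 S4=63 blocked=[]

Answer: 27 49 13 50 63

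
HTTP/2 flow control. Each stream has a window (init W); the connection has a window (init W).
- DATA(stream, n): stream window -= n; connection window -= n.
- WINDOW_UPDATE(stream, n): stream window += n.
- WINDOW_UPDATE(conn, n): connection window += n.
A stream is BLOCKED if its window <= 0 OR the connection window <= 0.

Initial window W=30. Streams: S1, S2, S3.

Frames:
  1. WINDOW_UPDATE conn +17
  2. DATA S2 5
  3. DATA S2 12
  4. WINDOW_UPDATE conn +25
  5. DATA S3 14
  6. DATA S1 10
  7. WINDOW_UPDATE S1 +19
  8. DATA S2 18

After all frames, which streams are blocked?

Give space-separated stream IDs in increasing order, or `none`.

Op 1: conn=47 S1=30 S2=30 S3=30 blocked=[]
Op 2: conn=42 S1=30 S2=25 S3=30 blocked=[]
Op 3: conn=30 S1=30 S2=13 S3=30 blocked=[]
Op 4: conn=55 S1=30 S2=13 S3=30 blocked=[]
Op 5: conn=41 S1=30 S2=13 S3=16 blocked=[]
Op 6: conn=31 S1=20 S2=13 S3=16 blocked=[]
Op 7: conn=31 S1=39 S2=13 S3=16 blocked=[]
Op 8: conn=13 S1=39 S2=-5 S3=16 blocked=[2]

Answer: S2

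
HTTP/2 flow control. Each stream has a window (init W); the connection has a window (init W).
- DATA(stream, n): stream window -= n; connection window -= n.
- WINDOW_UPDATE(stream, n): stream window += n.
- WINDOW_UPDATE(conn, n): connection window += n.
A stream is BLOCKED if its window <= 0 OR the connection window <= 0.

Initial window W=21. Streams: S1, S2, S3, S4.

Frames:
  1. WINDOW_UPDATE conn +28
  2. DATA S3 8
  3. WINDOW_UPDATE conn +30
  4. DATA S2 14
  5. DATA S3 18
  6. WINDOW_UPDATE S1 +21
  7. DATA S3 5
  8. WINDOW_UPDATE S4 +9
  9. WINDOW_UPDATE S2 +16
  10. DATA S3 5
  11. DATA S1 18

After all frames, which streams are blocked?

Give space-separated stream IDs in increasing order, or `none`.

Op 1: conn=49 S1=21 S2=21 S3=21 S4=21 blocked=[]
Op 2: conn=41 S1=21 S2=21 S3=13 S4=21 blocked=[]
Op 3: conn=71 S1=21 S2=21 S3=13 S4=21 blocked=[]
Op 4: conn=57 S1=21 S2=7 S3=13 S4=21 blocked=[]
Op 5: conn=39 S1=21 S2=7 S3=-5 S4=21 blocked=[3]
Op 6: conn=39 S1=42 S2=7 S3=-5 S4=21 blocked=[3]
Op 7: conn=34 S1=42 S2=7 S3=-10 S4=21 blocked=[3]
Op 8: conn=34 S1=42 S2=7 S3=-10 S4=30 blocked=[3]
Op 9: conn=34 S1=42 S2=23 S3=-10 S4=30 blocked=[3]
Op 10: conn=29 S1=42 S2=23 S3=-15 S4=30 blocked=[3]
Op 11: conn=11 S1=24 S2=23 S3=-15 S4=30 blocked=[3]

Answer: S3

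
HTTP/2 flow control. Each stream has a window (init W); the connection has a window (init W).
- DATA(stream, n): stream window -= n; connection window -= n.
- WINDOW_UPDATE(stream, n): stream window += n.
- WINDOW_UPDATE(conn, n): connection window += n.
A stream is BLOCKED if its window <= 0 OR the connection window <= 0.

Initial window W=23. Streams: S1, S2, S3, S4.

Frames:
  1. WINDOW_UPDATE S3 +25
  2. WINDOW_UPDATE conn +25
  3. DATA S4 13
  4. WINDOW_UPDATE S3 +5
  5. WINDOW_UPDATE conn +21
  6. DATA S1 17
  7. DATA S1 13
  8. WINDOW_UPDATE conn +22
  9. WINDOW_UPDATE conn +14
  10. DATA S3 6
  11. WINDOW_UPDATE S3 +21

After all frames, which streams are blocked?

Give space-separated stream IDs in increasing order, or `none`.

Op 1: conn=23 S1=23 S2=23 S3=48 S4=23 blocked=[]
Op 2: conn=48 S1=23 S2=23 S3=48 S4=23 blocked=[]
Op 3: conn=35 S1=23 S2=23 S3=48 S4=10 blocked=[]
Op 4: conn=35 S1=23 S2=23 S3=53 S4=10 blocked=[]
Op 5: conn=56 S1=23 S2=23 S3=53 S4=10 blocked=[]
Op 6: conn=39 S1=6 S2=23 S3=53 S4=10 blocked=[]
Op 7: conn=26 S1=-7 S2=23 S3=53 S4=10 blocked=[1]
Op 8: conn=48 S1=-7 S2=23 S3=53 S4=10 blocked=[1]
Op 9: conn=62 S1=-7 S2=23 S3=53 S4=10 blocked=[1]
Op 10: conn=56 S1=-7 S2=23 S3=47 S4=10 blocked=[1]
Op 11: conn=56 S1=-7 S2=23 S3=68 S4=10 blocked=[1]

Answer: S1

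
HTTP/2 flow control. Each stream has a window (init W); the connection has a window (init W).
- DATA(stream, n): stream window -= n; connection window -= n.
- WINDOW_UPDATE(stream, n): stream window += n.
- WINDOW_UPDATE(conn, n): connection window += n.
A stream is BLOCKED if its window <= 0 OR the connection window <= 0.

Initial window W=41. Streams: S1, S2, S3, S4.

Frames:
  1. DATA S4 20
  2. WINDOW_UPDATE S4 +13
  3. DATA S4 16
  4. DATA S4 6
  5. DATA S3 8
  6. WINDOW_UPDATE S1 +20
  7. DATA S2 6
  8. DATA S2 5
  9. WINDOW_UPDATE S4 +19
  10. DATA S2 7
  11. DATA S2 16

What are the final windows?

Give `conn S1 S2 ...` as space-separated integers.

Op 1: conn=21 S1=41 S2=41 S3=41 S4=21 blocked=[]
Op 2: conn=21 S1=41 S2=41 S3=41 S4=34 blocked=[]
Op 3: conn=5 S1=41 S2=41 S3=41 S4=18 blocked=[]
Op 4: conn=-1 S1=41 S2=41 S3=41 S4=12 blocked=[1, 2, 3, 4]
Op 5: conn=-9 S1=41 S2=41 S3=33 S4=12 blocked=[1, 2, 3, 4]
Op 6: conn=-9 S1=61 S2=41 S3=33 S4=12 blocked=[1, 2, 3, 4]
Op 7: conn=-15 S1=61 S2=35 S3=33 S4=12 blocked=[1, 2, 3, 4]
Op 8: conn=-20 S1=61 S2=30 S3=33 S4=12 blocked=[1, 2, 3, 4]
Op 9: conn=-20 S1=61 S2=30 S3=33 S4=31 blocked=[1, 2, 3, 4]
Op 10: conn=-27 S1=61 S2=23 S3=33 S4=31 blocked=[1, 2, 3, 4]
Op 11: conn=-43 S1=61 S2=7 S3=33 S4=31 blocked=[1, 2, 3, 4]

Answer: -43 61 7 33 31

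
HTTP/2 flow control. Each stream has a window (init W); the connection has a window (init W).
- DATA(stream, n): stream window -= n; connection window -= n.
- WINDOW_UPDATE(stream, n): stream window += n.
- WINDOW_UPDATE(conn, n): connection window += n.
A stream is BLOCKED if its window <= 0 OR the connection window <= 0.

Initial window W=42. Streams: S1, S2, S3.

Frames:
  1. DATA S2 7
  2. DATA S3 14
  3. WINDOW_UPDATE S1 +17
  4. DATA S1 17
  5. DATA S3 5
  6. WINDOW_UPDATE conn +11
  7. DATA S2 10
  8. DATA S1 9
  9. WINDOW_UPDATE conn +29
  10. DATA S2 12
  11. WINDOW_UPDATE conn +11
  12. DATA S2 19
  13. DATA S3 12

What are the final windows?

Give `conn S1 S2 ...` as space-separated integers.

Answer: -12 33 -6 11

Derivation:
Op 1: conn=35 S1=42 S2=35 S3=42 blocked=[]
Op 2: conn=21 S1=42 S2=35 S3=28 blocked=[]
Op 3: conn=21 S1=59 S2=35 S3=28 blocked=[]
Op 4: conn=4 S1=42 S2=35 S3=28 blocked=[]
Op 5: conn=-1 S1=42 S2=35 S3=23 blocked=[1, 2, 3]
Op 6: conn=10 S1=42 S2=35 S3=23 blocked=[]
Op 7: conn=0 S1=42 S2=25 S3=23 blocked=[1, 2, 3]
Op 8: conn=-9 S1=33 S2=25 S3=23 blocked=[1, 2, 3]
Op 9: conn=20 S1=33 S2=25 S3=23 blocked=[]
Op 10: conn=8 S1=33 S2=13 S3=23 blocked=[]
Op 11: conn=19 S1=33 S2=13 S3=23 blocked=[]
Op 12: conn=0 S1=33 S2=-6 S3=23 blocked=[1, 2, 3]
Op 13: conn=-12 S1=33 S2=-6 S3=11 blocked=[1, 2, 3]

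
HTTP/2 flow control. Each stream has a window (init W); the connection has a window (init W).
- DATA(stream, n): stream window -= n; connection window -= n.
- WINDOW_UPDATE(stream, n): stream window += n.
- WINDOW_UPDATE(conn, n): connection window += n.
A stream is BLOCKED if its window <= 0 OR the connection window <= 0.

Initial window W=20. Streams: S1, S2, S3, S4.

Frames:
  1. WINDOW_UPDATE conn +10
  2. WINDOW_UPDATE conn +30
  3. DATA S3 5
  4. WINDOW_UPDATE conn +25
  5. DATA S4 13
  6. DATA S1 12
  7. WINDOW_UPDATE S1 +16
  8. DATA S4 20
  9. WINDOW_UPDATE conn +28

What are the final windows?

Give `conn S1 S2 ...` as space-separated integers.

Op 1: conn=30 S1=20 S2=20 S3=20 S4=20 blocked=[]
Op 2: conn=60 S1=20 S2=20 S3=20 S4=20 blocked=[]
Op 3: conn=55 S1=20 S2=20 S3=15 S4=20 blocked=[]
Op 4: conn=80 S1=20 S2=20 S3=15 S4=20 blocked=[]
Op 5: conn=67 S1=20 S2=20 S3=15 S4=7 blocked=[]
Op 6: conn=55 S1=8 S2=20 S3=15 S4=7 blocked=[]
Op 7: conn=55 S1=24 S2=20 S3=15 S4=7 blocked=[]
Op 8: conn=35 S1=24 S2=20 S3=15 S4=-13 blocked=[4]
Op 9: conn=63 S1=24 S2=20 S3=15 S4=-13 blocked=[4]

Answer: 63 24 20 15 -13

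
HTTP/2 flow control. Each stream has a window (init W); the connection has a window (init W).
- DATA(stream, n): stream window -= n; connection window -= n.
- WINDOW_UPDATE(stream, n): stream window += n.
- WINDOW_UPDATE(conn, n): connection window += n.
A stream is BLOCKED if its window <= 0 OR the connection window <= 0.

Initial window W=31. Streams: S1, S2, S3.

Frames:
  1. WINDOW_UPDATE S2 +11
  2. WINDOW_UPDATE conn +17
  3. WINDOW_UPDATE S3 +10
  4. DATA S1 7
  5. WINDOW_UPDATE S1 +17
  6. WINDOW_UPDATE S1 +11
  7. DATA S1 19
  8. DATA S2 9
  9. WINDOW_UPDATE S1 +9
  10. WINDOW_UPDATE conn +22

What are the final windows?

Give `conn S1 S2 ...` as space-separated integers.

Answer: 35 42 33 41

Derivation:
Op 1: conn=31 S1=31 S2=42 S3=31 blocked=[]
Op 2: conn=48 S1=31 S2=42 S3=31 blocked=[]
Op 3: conn=48 S1=31 S2=42 S3=41 blocked=[]
Op 4: conn=41 S1=24 S2=42 S3=41 blocked=[]
Op 5: conn=41 S1=41 S2=42 S3=41 blocked=[]
Op 6: conn=41 S1=52 S2=42 S3=41 blocked=[]
Op 7: conn=22 S1=33 S2=42 S3=41 blocked=[]
Op 8: conn=13 S1=33 S2=33 S3=41 blocked=[]
Op 9: conn=13 S1=42 S2=33 S3=41 blocked=[]
Op 10: conn=35 S1=42 S2=33 S3=41 blocked=[]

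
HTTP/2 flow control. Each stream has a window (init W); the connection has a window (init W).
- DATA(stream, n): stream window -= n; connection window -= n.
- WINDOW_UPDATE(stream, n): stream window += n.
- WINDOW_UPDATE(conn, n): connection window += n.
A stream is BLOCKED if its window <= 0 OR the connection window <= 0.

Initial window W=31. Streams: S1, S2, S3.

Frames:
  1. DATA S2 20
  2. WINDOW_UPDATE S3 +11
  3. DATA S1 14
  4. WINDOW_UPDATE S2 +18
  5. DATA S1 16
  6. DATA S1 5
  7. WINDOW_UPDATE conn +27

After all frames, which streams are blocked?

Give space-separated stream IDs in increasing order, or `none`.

Op 1: conn=11 S1=31 S2=11 S3=31 blocked=[]
Op 2: conn=11 S1=31 S2=11 S3=42 blocked=[]
Op 3: conn=-3 S1=17 S2=11 S3=42 blocked=[1, 2, 3]
Op 4: conn=-3 S1=17 S2=29 S3=42 blocked=[1, 2, 3]
Op 5: conn=-19 S1=1 S2=29 S3=42 blocked=[1, 2, 3]
Op 6: conn=-24 S1=-4 S2=29 S3=42 blocked=[1, 2, 3]
Op 7: conn=3 S1=-4 S2=29 S3=42 blocked=[1]

Answer: S1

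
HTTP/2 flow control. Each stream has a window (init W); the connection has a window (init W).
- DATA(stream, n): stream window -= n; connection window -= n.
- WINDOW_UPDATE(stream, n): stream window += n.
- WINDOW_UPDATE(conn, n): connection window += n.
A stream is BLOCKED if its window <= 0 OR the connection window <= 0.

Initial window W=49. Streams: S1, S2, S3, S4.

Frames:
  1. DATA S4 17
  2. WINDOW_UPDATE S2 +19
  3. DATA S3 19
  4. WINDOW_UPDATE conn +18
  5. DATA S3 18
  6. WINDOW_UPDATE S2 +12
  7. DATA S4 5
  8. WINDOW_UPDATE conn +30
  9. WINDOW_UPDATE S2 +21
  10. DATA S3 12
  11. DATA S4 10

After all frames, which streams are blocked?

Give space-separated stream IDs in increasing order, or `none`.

Answer: S3

Derivation:
Op 1: conn=32 S1=49 S2=49 S3=49 S4=32 blocked=[]
Op 2: conn=32 S1=49 S2=68 S3=49 S4=32 blocked=[]
Op 3: conn=13 S1=49 S2=68 S3=30 S4=32 blocked=[]
Op 4: conn=31 S1=49 S2=68 S3=30 S4=32 blocked=[]
Op 5: conn=13 S1=49 S2=68 S3=12 S4=32 blocked=[]
Op 6: conn=13 S1=49 S2=80 S3=12 S4=32 blocked=[]
Op 7: conn=8 S1=49 S2=80 S3=12 S4=27 blocked=[]
Op 8: conn=38 S1=49 S2=80 S3=12 S4=27 blocked=[]
Op 9: conn=38 S1=49 S2=101 S3=12 S4=27 blocked=[]
Op 10: conn=26 S1=49 S2=101 S3=0 S4=27 blocked=[3]
Op 11: conn=16 S1=49 S2=101 S3=0 S4=17 blocked=[3]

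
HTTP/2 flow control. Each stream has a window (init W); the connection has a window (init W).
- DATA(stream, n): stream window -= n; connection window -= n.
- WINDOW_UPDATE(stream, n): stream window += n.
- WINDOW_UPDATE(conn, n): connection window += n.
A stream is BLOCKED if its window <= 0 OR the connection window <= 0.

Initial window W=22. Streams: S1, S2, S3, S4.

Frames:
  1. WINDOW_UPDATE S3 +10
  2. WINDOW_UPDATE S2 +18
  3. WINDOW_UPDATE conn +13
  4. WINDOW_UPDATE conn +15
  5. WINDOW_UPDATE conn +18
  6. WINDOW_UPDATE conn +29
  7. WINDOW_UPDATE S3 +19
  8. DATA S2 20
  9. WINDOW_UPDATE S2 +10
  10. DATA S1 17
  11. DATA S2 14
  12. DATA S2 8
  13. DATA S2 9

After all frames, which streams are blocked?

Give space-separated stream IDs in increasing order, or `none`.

Op 1: conn=22 S1=22 S2=22 S3=32 S4=22 blocked=[]
Op 2: conn=22 S1=22 S2=40 S3=32 S4=22 blocked=[]
Op 3: conn=35 S1=22 S2=40 S3=32 S4=22 blocked=[]
Op 4: conn=50 S1=22 S2=40 S3=32 S4=22 blocked=[]
Op 5: conn=68 S1=22 S2=40 S3=32 S4=22 blocked=[]
Op 6: conn=97 S1=22 S2=40 S3=32 S4=22 blocked=[]
Op 7: conn=97 S1=22 S2=40 S3=51 S4=22 blocked=[]
Op 8: conn=77 S1=22 S2=20 S3=51 S4=22 blocked=[]
Op 9: conn=77 S1=22 S2=30 S3=51 S4=22 blocked=[]
Op 10: conn=60 S1=5 S2=30 S3=51 S4=22 blocked=[]
Op 11: conn=46 S1=5 S2=16 S3=51 S4=22 blocked=[]
Op 12: conn=38 S1=5 S2=8 S3=51 S4=22 blocked=[]
Op 13: conn=29 S1=5 S2=-1 S3=51 S4=22 blocked=[2]

Answer: S2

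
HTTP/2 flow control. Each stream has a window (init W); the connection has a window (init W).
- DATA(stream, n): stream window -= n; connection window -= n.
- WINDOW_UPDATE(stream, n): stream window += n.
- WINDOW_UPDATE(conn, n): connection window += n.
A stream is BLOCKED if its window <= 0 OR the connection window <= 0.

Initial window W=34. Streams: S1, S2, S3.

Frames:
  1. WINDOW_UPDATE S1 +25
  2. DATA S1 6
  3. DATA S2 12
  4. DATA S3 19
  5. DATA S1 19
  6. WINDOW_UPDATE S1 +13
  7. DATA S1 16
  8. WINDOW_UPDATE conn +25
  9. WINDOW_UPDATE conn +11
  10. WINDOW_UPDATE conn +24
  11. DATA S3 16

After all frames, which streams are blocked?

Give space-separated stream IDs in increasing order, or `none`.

Answer: S3

Derivation:
Op 1: conn=34 S1=59 S2=34 S3=34 blocked=[]
Op 2: conn=28 S1=53 S2=34 S3=34 blocked=[]
Op 3: conn=16 S1=53 S2=22 S3=34 blocked=[]
Op 4: conn=-3 S1=53 S2=22 S3=15 blocked=[1, 2, 3]
Op 5: conn=-22 S1=34 S2=22 S3=15 blocked=[1, 2, 3]
Op 6: conn=-22 S1=47 S2=22 S3=15 blocked=[1, 2, 3]
Op 7: conn=-38 S1=31 S2=22 S3=15 blocked=[1, 2, 3]
Op 8: conn=-13 S1=31 S2=22 S3=15 blocked=[1, 2, 3]
Op 9: conn=-2 S1=31 S2=22 S3=15 blocked=[1, 2, 3]
Op 10: conn=22 S1=31 S2=22 S3=15 blocked=[]
Op 11: conn=6 S1=31 S2=22 S3=-1 blocked=[3]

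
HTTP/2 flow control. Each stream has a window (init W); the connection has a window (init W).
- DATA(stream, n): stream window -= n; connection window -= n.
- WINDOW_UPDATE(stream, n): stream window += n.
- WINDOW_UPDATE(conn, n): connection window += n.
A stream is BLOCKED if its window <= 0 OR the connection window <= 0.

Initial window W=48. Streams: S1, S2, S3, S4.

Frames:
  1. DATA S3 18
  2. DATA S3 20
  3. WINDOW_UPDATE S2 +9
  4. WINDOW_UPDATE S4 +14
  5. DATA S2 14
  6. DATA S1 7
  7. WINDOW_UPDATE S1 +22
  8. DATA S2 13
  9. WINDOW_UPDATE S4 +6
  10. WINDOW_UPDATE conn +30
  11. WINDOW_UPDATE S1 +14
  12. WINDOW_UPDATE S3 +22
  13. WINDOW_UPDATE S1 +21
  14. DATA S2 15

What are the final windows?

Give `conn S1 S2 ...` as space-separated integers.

Op 1: conn=30 S1=48 S2=48 S3=30 S4=48 blocked=[]
Op 2: conn=10 S1=48 S2=48 S3=10 S4=48 blocked=[]
Op 3: conn=10 S1=48 S2=57 S3=10 S4=48 blocked=[]
Op 4: conn=10 S1=48 S2=57 S3=10 S4=62 blocked=[]
Op 5: conn=-4 S1=48 S2=43 S3=10 S4=62 blocked=[1, 2, 3, 4]
Op 6: conn=-11 S1=41 S2=43 S3=10 S4=62 blocked=[1, 2, 3, 4]
Op 7: conn=-11 S1=63 S2=43 S3=10 S4=62 blocked=[1, 2, 3, 4]
Op 8: conn=-24 S1=63 S2=30 S3=10 S4=62 blocked=[1, 2, 3, 4]
Op 9: conn=-24 S1=63 S2=30 S3=10 S4=68 blocked=[1, 2, 3, 4]
Op 10: conn=6 S1=63 S2=30 S3=10 S4=68 blocked=[]
Op 11: conn=6 S1=77 S2=30 S3=10 S4=68 blocked=[]
Op 12: conn=6 S1=77 S2=30 S3=32 S4=68 blocked=[]
Op 13: conn=6 S1=98 S2=30 S3=32 S4=68 blocked=[]
Op 14: conn=-9 S1=98 S2=15 S3=32 S4=68 blocked=[1, 2, 3, 4]

Answer: -9 98 15 32 68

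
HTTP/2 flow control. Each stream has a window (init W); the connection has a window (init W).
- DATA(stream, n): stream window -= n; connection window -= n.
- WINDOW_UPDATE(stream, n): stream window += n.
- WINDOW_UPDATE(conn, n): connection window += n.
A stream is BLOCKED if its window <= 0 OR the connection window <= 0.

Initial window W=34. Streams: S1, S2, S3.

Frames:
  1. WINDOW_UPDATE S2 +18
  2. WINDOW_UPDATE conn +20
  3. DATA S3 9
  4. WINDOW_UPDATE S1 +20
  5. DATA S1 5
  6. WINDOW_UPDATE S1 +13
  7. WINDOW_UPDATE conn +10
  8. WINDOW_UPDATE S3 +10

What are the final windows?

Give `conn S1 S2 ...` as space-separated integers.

Answer: 50 62 52 35

Derivation:
Op 1: conn=34 S1=34 S2=52 S3=34 blocked=[]
Op 2: conn=54 S1=34 S2=52 S3=34 blocked=[]
Op 3: conn=45 S1=34 S2=52 S3=25 blocked=[]
Op 4: conn=45 S1=54 S2=52 S3=25 blocked=[]
Op 5: conn=40 S1=49 S2=52 S3=25 blocked=[]
Op 6: conn=40 S1=62 S2=52 S3=25 blocked=[]
Op 7: conn=50 S1=62 S2=52 S3=25 blocked=[]
Op 8: conn=50 S1=62 S2=52 S3=35 blocked=[]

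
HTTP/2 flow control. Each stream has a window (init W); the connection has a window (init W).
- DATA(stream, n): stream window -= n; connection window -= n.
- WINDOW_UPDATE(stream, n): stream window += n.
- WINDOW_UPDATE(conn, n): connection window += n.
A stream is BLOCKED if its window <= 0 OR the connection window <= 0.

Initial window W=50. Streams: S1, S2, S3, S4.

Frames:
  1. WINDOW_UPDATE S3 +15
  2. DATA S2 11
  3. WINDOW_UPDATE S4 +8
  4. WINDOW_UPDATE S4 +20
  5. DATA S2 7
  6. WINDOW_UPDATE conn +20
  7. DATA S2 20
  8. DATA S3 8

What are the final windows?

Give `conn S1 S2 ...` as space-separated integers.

Op 1: conn=50 S1=50 S2=50 S3=65 S4=50 blocked=[]
Op 2: conn=39 S1=50 S2=39 S3=65 S4=50 blocked=[]
Op 3: conn=39 S1=50 S2=39 S3=65 S4=58 blocked=[]
Op 4: conn=39 S1=50 S2=39 S3=65 S4=78 blocked=[]
Op 5: conn=32 S1=50 S2=32 S3=65 S4=78 blocked=[]
Op 6: conn=52 S1=50 S2=32 S3=65 S4=78 blocked=[]
Op 7: conn=32 S1=50 S2=12 S3=65 S4=78 blocked=[]
Op 8: conn=24 S1=50 S2=12 S3=57 S4=78 blocked=[]

Answer: 24 50 12 57 78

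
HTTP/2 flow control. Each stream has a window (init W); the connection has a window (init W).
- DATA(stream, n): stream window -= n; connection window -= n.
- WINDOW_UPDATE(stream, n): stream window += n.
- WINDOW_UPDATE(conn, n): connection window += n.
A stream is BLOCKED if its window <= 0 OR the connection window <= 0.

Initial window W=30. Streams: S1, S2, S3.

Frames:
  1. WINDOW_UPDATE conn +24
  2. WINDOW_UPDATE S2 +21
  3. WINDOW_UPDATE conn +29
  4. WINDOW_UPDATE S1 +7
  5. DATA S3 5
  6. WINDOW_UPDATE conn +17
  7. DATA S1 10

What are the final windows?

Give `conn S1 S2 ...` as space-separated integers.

Op 1: conn=54 S1=30 S2=30 S3=30 blocked=[]
Op 2: conn=54 S1=30 S2=51 S3=30 blocked=[]
Op 3: conn=83 S1=30 S2=51 S3=30 blocked=[]
Op 4: conn=83 S1=37 S2=51 S3=30 blocked=[]
Op 5: conn=78 S1=37 S2=51 S3=25 blocked=[]
Op 6: conn=95 S1=37 S2=51 S3=25 blocked=[]
Op 7: conn=85 S1=27 S2=51 S3=25 blocked=[]

Answer: 85 27 51 25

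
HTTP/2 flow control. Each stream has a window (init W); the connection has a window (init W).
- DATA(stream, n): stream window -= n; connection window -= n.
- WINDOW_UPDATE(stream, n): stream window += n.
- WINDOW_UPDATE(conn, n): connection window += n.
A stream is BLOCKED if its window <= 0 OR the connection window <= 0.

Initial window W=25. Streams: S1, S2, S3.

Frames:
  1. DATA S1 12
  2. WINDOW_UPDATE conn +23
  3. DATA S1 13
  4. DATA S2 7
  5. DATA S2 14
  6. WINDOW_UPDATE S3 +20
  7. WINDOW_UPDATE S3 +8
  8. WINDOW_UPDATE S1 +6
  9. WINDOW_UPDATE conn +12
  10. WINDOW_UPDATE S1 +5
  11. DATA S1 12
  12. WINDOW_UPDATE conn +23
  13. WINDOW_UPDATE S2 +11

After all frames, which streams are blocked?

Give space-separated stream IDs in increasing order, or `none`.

Op 1: conn=13 S1=13 S2=25 S3=25 blocked=[]
Op 2: conn=36 S1=13 S2=25 S3=25 blocked=[]
Op 3: conn=23 S1=0 S2=25 S3=25 blocked=[1]
Op 4: conn=16 S1=0 S2=18 S3=25 blocked=[1]
Op 5: conn=2 S1=0 S2=4 S3=25 blocked=[1]
Op 6: conn=2 S1=0 S2=4 S3=45 blocked=[1]
Op 7: conn=2 S1=0 S2=4 S3=53 blocked=[1]
Op 8: conn=2 S1=6 S2=4 S3=53 blocked=[]
Op 9: conn=14 S1=6 S2=4 S3=53 blocked=[]
Op 10: conn=14 S1=11 S2=4 S3=53 blocked=[]
Op 11: conn=2 S1=-1 S2=4 S3=53 blocked=[1]
Op 12: conn=25 S1=-1 S2=4 S3=53 blocked=[1]
Op 13: conn=25 S1=-1 S2=15 S3=53 blocked=[1]

Answer: S1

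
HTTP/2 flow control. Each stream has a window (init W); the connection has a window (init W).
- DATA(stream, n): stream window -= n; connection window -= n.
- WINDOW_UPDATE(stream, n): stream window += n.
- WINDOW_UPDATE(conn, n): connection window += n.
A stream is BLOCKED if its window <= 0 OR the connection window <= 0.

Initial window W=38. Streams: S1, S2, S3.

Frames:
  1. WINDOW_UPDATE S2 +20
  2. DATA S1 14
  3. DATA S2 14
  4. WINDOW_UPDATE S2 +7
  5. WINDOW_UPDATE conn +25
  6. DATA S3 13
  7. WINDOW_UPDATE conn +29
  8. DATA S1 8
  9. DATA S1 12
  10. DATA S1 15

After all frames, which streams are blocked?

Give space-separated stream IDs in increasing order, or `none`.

Op 1: conn=38 S1=38 S2=58 S3=38 blocked=[]
Op 2: conn=24 S1=24 S2=58 S3=38 blocked=[]
Op 3: conn=10 S1=24 S2=44 S3=38 blocked=[]
Op 4: conn=10 S1=24 S2=51 S3=38 blocked=[]
Op 5: conn=35 S1=24 S2=51 S3=38 blocked=[]
Op 6: conn=22 S1=24 S2=51 S3=25 blocked=[]
Op 7: conn=51 S1=24 S2=51 S3=25 blocked=[]
Op 8: conn=43 S1=16 S2=51 S3=25 blocked=[]
Op 9: conn=31 S1=4 S2=51 S3=25 blocked=[]
Op 10: conn=16 S1=-11 S2=51 S3=25 blocked=[1]

Answer: S1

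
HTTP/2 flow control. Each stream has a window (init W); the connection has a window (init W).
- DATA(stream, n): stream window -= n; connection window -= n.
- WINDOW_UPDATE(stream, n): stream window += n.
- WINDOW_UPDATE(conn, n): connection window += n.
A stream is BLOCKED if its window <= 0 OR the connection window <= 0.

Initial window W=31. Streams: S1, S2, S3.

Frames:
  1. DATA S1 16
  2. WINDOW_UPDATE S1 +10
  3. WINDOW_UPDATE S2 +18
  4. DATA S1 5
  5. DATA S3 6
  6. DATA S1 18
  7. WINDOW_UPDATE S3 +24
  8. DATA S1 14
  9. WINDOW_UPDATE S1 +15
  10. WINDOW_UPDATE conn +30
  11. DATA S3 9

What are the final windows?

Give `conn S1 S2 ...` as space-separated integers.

Op 1: conn=15 S1=15 S2=31 S3=31 blocked=[]
Op 2: conn=15 S1=25 S2=31 S3=31 blocked=[]
Op 3: conn=15 S1=25 S2=49 S3=31 blocked=[]
Op 4: conn=10 S1=20 S2=49 S3=31 blocked=[]
Op 5: conn=4 S1=20 S2=49 S3=25 blocked=[]
Op 6: conn=-14 S1=2 S2=49 S3=25 blocked=[1, 2, 3]
Op 7: conn=-14 S1=2 S2=49 S3=49 blocked=[1, 2, 3]
Op 8: conn=-28 S1=-12 S2=49 S3=49 blocked=[1, 2, 3]
Op 9: conn=-28 S1=3 S2=49 S3=49 blocked=[1, 2, 3]
Op 10: conn=2 S1=3 S2=49 S3=49 blocked=[]
Op 11: conn=-7 S1=3 S2=49 S3=40 blocked=[1, 2, 3]

Answer: -7 3 49 40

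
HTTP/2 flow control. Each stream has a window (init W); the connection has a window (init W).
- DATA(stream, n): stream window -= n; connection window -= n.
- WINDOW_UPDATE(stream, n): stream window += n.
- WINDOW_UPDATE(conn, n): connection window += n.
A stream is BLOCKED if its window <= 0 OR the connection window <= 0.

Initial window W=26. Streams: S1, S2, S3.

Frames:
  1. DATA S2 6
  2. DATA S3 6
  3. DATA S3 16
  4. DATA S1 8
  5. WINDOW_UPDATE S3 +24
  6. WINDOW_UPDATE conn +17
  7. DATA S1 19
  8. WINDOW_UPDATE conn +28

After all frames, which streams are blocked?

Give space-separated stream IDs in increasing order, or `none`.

Op 1: conn=20 S1=26 S2=20 S3=26 blocked=[]
Op 2: conn=14 S1=26 S2=20 S3=20 blocked=[]
Op 3: conn=-2 S1=26 S2=20 S3=4 blocked=[1, 2, 3]
Op 4: conn=-10 S1=18 S2=20 S3=4 blocked=[1, 2, 3]
Op 5: conn=-10 S1=18 S2=20 S3=28 blocked=[1, 2, 3]
Op 6: conn=7 S1=18 S2=20 S3=28 blocked=[]
Op 7: conn=-12 S1=-1 S2=20 S3=28 blocked=[1, 2, 3]
Op 8: conn=16 S1=-1 S2=20 S3=28 blocked=[1]

Answer: S1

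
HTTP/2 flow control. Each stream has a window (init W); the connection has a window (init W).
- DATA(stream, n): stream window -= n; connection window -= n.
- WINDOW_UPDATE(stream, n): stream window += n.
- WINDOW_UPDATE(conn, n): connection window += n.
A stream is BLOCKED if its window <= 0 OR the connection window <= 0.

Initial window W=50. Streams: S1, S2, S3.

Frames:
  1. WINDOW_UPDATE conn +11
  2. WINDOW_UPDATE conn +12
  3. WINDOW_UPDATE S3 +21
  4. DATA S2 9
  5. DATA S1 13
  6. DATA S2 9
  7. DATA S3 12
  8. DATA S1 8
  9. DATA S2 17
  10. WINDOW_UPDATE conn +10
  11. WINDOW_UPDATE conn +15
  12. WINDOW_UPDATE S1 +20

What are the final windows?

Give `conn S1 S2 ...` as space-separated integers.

Op 1: conn=61 S1=50 S2=50 S3=50 blocked=[]
Op 2: conn=73 S1=50 S2=50 S3=50 blocked=[]
Op 3: conn=73 S1=50 S2=50 S3=71 blocked=[]
Op 4: conn=64 S1=50 S2=41 S3=71 blocked=[]
Op 5: conn=51 S1=37 S2=41 S3=71 blocked=[]
Op 6: conn=42 S1=37 S2=32 S3=71 blocked=[]
Op 7: conn=30 S1=37 S2=32 S3=59 blocked=[]
Op 8: conn=22 S1=29 S2=32 S3=59 blocked=[]
Op 9: conn=5 S1=29 S2=15 S3=59 blocked=[]
Op 10: conn=15 S1=29 S2=15 S3=59 blocked=[]
Op 11: conn=30 S1=29 S2=15 S3=59 blocked=[]
Op 12: conn=30 S1=49 S2=15 S3=59 blocked=[]

Answer: 30 49 15 59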